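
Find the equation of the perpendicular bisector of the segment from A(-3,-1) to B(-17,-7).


Midpoint = (-10, -4)
Slope of AB = dy/dx = -6/(-14) = 0.4286
Perp slope = -dx/dy = -14/6 = -2.3333
b = My - (perp slope)*Mx = -4 + (-14*(-10))/(-6) = -4 - 23.3333 = -27.3333

y = -2.3333x - 27.3333


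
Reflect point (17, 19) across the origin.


Reflection rule for origin: (-x, -y)
(17, 19) -> (-17, -19)

(-17, -19)


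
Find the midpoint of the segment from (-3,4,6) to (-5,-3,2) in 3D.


Mx = (-3- 5)/2 = -4.0000
My = (4- 3)/2 = 0.5000
Mz = (6+2)/2 = 4.0000

M = (-4.0000, 0.5000, 4.0000)


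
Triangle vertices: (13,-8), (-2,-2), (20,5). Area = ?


13*(-2-5) = -91
-2*(5+ 8) = -26
20*(-8+ 2) = -120
sum = -237
Area = |-237|/2 = 118.5000

118.5000 sq units


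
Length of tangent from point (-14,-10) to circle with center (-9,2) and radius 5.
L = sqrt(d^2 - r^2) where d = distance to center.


d = sqrt((-14+ 9)^2 + (-10-2)^2) = sqrt(25+144) = 13.0000
L = sqrt(169.0000 - 25) = sqrt(144.0000) = 12.0000

12.0000


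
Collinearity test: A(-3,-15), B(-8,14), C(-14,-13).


-3*(14+ 13) - 8*(-13+ 15) - 14*(-15-14)
= -81 - 16 + 406 = 309

No, not collinear (determinant = 309)


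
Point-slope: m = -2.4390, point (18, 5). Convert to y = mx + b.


y - 5 = -2.4390(x - 18)
y = -2.4390x + 5 + 2.4390*18
y = -2.4390x + 48.9020

y = -2.4390x + 48.9020


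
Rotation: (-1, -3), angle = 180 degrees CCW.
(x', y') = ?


cos(180) = -1, sin(180) = 0
x' = -1*(-1) + 3*0 = 1
y' = -1*0 - 3*(-1) = 3

(1, 3)


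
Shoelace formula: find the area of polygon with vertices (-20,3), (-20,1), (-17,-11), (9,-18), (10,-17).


sum(xi*y_{i+1}) = -20*1 - 20*(-11) - 17*(-18) + 9*(-17) + 10*3 = 383
sum(yi*x_{i+1}) = 3*(-20) + 1*(-17) - 11*9 - 18*10 - 17*(-20) = -16
Area = |383 + 16|/2 = 399/2 = 199.5000

199.5000 sq units


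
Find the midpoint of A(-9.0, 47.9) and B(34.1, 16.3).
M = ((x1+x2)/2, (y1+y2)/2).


Mx = (-9.0 + 34.1)/2 = 25.1/2 = 12.5500
My = (47.9 + 16.3)/2 = 64.2/2 = 32.1000

(12.5500, 32.1000)


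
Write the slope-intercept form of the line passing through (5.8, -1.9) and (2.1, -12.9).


m = (-11.0)/(-3.7) = 2.9730
b = y1 - m*x1 = -1.9 - (-11.0*5.8)/(-3.7) = -1.9 - 17.2432 = -19.1432

y = 2.9730x - 19.1432


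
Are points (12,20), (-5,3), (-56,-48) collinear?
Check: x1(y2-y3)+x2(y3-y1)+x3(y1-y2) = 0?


12*(3+ 48) - 5*(-48-20) - 56*(20-3)
= 612 + 340 - 952 = 0

Yes, collinear (determinant = 0)


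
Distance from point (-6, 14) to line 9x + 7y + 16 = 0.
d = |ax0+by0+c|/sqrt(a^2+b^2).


|9*(-6) + 7*14 + 16| = |60| = 60
sqrt(81 + 49) = sqrt(130) = 11.4018
d = 60/sqrt(130) = 5.2623

5.2623


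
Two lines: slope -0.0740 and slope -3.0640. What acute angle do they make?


m1-m2 = 2.99
1+m1*m2 = 1.226736
tan(theta) = |2.99/1.226736| = 2.437362
theta = arctan(|2.99/1.226736|) = 67.6927 degrees (acute angle)

67.6927 degrees


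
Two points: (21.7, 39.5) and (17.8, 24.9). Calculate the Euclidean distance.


dx = 17.8 - 21.7 = -3.9
dy = 24.9 - 39.5 = -14.6
d = sqrt(15.21 + 213.16) = sqrt(228.37) = 15.1119

15.1119


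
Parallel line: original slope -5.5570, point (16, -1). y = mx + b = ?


Parallel lines have equal slopes.
m2 = -5.5570
b2 = -1 + 5.5570*16 = 87.9120

y = -5.5570x + 87.9120


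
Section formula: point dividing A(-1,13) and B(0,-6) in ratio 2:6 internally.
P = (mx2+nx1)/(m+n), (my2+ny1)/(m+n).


Px = (2*0 + 6*(-1))/8 = -6/8 = -0.7500
Py = (2*(-6) + 6*13)/8 = 66/8 = 8.2500

P = (-0.7500, 8.2500)


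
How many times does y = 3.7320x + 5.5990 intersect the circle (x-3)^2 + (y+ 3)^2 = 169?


Substitute y = 3.7320x + 5.5990: (x-3)^2 + (3.7320x+5.5990+ 3)^2 = 169
Expand to Ax^2 + Bx + C = 0, where b-k = 8.599
A = 1+m^2 = 14.927824
B = 2(m(b-k) - h) = 2(3.7320*8.599 - 3) = 58.182936
C = h^2 + (b-k)^2 - r^2 = 9 + 73.942801 - 169 = -86.057199
disc = B^2-4AC = 3385.2540 + 5138.5869 = 8523.8409
disc > 0

2 intersection points


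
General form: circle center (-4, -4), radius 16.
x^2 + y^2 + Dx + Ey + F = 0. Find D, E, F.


(x+ 4)^2 + (y+ 4)^2 = 16^2
D = -2h = 8, E = -2k = 8
F = h^2+k^2-r^2 = 16+16-256 = -224

D = 8, E = 8, F = -224


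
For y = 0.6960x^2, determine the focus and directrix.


a = 0.6960
1/(4a) = 0.3592
Focus = (0, 0.3592)
Directrix: y = -0.3592

Focus = (0, 0.3592), Directrix: y = -0.3592


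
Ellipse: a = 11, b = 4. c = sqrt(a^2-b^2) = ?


c^2 = 11^2 - 4^2 = 121 - 16 = 105
c = sqrt(105) = 10.2470

c = 10.2470


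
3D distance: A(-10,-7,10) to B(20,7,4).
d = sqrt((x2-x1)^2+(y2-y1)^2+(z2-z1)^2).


dx=30, dy=14, dz=-6
d = sqrt(900+196+36) = sqrt(1132) = 33.6452

33.6452


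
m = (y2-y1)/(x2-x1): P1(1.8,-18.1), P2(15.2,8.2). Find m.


dy = 8.2 + 18.1 = 26.3
dx = 15.2 - 1.8 = 13.4
m = 26.3/13.4 = 1.9627

m = 1.9627


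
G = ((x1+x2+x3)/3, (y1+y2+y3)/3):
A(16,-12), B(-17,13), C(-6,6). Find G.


Gx = (16- 17- 6)/3 = -7/3 = -2.3333
Gy = (-12+13+6)/3 = 7/3 = 2.3333

G = (-2.3333, 2.3333)


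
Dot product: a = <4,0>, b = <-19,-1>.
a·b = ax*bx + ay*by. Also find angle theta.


a·b = 4*(-19) + 0*(-1) = -76 + 0 = -76
|a| = sqrt(16+0) = 4.0000
|b| = sqrt(361+1) = 19.0263
cos(theta) = -76/(sqrt(16)*sqrt(362)) = -76/sqrt(5792) = -0.998618
theta = arccos(-76/sqrt(5792)) = 176.9872 degrees

a·b = -76, theta = 176.9872 deg


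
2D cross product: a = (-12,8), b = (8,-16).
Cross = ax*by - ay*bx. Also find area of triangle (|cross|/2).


cross = -12*(-16) - 8*8 = 192 - 64 = 128
Triangle area = |128|/2 = 128/2 = 64.0000

cross = 128, triangle area = 64.0000


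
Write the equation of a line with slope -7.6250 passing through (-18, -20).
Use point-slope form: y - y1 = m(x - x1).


y + 20 = -7.6250(x + 18)
y = -7.6250x - 20 + 7.6250*(-18)
y = -7.6250x - 157.2500

y = -7.6250x - 157.2500


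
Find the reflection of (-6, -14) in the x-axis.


Reflection rule for x-axis: (x, -y)
(-6, -14) -> (-6, 14)

(-6, 14)


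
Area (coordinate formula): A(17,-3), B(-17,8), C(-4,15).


17*(8-15) = -119
-17*(15+ 3) = -306
-4*(-3-8) = 44
sum = -381
Area = |-381|/2 = 190.5000

190.5000 sq units


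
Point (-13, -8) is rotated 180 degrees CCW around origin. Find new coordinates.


cos(180) = -1, sin(180) = 0
x' = -13*(-1) + 8*0 = 13
y' = -13*0 - 8*(-1) = 8

(13, 8)


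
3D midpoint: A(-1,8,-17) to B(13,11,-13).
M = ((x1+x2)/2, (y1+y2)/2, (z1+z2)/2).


Mx = (-1+13)/2 = 6.0000
My = (8+11)/2 = 9.5000
Mz = (-17- 13)/2 = -15.0000

M = (6.0000, 9.5000, -15.0000)


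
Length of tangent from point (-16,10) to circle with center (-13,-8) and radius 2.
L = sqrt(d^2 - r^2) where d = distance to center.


d = sqrt((-16+ 13)^2 + (10+ 8)^2) = sqrt(9+324) = 18.2483
L = sqrt(333.0000 - 4) = sqrt(329.0000) = 18.1384

18.1384


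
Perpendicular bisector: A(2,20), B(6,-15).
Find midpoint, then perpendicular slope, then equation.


Midpoint = (4, 2.5)
Slope of AB = dy/dx = -35/4 = -8.7500
Perp slope = -dx/dy = 4/35 = 0.1143
b = My - (perp slope)*Mx = 2.5 + (4*4)/(-35) = 2.5 - 0.4571 = 2.0429

y = 0.1143x + 2.0429


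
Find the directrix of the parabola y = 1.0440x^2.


a = 1.0440
1/(4a) = 0.2395
directrix: y = -0.2395 = -0.2395

y = -0.2395


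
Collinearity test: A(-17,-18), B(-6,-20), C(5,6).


-17*(-20-6) - 6*(6+ 18) + 5*(-18+ 20)
= 442 - 144 + 10 = 308

No, not collinear (determinant = 308)


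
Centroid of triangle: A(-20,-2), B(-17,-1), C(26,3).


Gx = (-20- 17+26)/3 = -11/3 = -3.6667
Gy = (-2- 1+3)/3 = 0/3 = 0

G = (-3.6667, 0)


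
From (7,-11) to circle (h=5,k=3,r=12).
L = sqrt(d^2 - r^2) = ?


d = sqrt((7-5)^2 + (-11-3)^2) = sqrt(4+196) = 14.1421
L = sqrt(200.0000 - 144) = sqrt(56.0000) = 7.4833

7.4833


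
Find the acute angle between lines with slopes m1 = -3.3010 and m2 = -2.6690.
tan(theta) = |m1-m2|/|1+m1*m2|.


m1-m2 = -0.632
1+m1*m2 = 9.810369
tan(theta) = |-0.632/9.810369| = 0.064422
theta = arctan(|-0.632/9.810369|) = 3.6860 degrees (acute angle)

3.6860 degrees


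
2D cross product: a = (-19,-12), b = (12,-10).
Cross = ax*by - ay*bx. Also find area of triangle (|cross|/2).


cross = -19*(-10) + 12*12 = 190 + 144 = 334
Triangle area = |334|/2 = 334/2 = 167.0000

cross = 334, triangle area = 167.0000


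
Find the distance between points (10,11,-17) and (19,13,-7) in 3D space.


dx=9, dy=2, dz=10
d = sqrt(81+4+100) = sqrt(185) = 13.6015

13.6015


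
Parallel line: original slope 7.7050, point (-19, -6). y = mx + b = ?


Parallel lines have equal slopes.
m2 = 7.7050
b2 = -6 - 7.7050*(-19) = 140.3950

y = 7.7050x + 140.3950


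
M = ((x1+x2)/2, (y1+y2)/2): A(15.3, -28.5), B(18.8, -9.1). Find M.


Mx = (15.3 + 18.8)/2 = 34.1/2 = 17.0500
My = (-28.5 - 9.1)/2 = -37.6/2 = -18.8000

(17.0500, -18.8000)


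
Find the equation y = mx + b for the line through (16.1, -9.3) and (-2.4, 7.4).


m = (16.7)/(-18.5) = -0.9027
b = y1 - m*x1 = -9.3 - (16.7*16.1)/(-18.5) = -9.3 + 14.5335 = 5.2335

y = -0.9027x + 5.2335


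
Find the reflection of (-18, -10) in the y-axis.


Reflection rule for y-axis: (-x, y)
(-18, -10) -> (18, -10)

(18, -10)


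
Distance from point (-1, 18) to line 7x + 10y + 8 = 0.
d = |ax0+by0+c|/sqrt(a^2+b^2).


|7*(-1) + 10*18 + 8| = |181| = 181
sqrt(49 + 100) = sqrt(149) = 12.2066
d = 181/sqrt(149) = 14.8281

14.8281


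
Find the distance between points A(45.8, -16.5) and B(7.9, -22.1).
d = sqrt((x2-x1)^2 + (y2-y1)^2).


dx = 7.9 - 45.8 = -37.9
dy = -22.1 + 16.5 = -5.6
d = sqrt(1436.41 + 31.36) = sqrt(1467.77) = 38.3115

38.3115


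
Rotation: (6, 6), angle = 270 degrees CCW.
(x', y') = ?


cos(270) = 0, sin(270) = -1
x' = 6*0 - 6*(-1) = 6
y' = 6*(-1) + 6*0 = -6

(6, -6)


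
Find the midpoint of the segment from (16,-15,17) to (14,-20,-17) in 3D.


Mx = (16+14)/2 = 15.0000
My = (-15- 20)/2 = -17.5000
Mz = (17- 17)/2 = 0

M = (15.0000, -17.5000, 0)


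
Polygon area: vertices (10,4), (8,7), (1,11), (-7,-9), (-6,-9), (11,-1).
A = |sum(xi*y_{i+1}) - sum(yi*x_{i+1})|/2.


sum(xi*y_{i+1}) = 10*7 + 8*11 + 1*(-9) - 7*(-9) - 6*(-1) + 11*4 = 262
sum(yi*x_{i+1}) = 4*8 + 7*1 + 11*(-7) - 9*(-6) - 9*11 - 1*10 = -93
Area = |262 + 93|/2 = 355/2 = 177.5000

177.5000 sq units


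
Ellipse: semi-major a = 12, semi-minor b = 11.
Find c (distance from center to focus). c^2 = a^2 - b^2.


c^2 = 12^2 - 11^2 = 144 - 121 = 23
c = sqrt(23) = 4.7958

c = 4.7958


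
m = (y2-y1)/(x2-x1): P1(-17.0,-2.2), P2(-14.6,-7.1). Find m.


dy = -7.1 + 2.2 = -4.9
dx = -14.6 + 17.0 = 2.4
m = -4.9/2.4 = -2.0417

m = -2.0417


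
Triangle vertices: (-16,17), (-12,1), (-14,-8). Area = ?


-16*(1+ 8) = -144
-12*(-8-17) = 300
-14*(17-1) = -224
sum = -68
Area = |-68|/2 = 34.0000

34.0000 sq units


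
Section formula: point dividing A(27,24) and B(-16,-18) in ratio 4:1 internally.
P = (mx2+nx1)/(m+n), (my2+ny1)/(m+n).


Px = (4*(-16) + 1*27)/5 = -37/5 = -7.4000
Py = (4*(-18) + 1*24)/5 = -48/5 = -9.6000

P = (-7.4000, -9.6000)


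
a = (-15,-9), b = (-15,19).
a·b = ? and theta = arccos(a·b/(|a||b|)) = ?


a·b = -15*(-15) - 9*19 = 225 - 171 = 54
|a| = sqrt(225+81) = 17.4929
|b| = sqrt(225+361) = 24.2074
cos(theta) = 54/(sqrt(306)*sqrt(586)) = 54/sqrt(179316) = 0.127522
theta = arccos(54/sqrt(179316)) = 82.6736 degrees

a·b = 54, theta = 82.6736 deg


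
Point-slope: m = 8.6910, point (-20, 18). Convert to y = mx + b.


y - 18 = 8.6910(x + 20)
y = 8.6910x + 18 - 8.6910*(-20)
y = 8.6910x + 191.8200

y = 8.6910x + 191.8200


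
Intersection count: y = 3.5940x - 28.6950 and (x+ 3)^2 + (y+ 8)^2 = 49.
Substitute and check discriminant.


Substitute y = 3.5940x - 28.6950: (x+ 3)^2 + (3.5940x- 28.6950+ 8)^2 = 49
Expand to Ax^2 + Bx + C = 0, where b-k = -20.695
A = 1+m^2 = 13.916836
B = 2(m(b-k) - h) = 2(3.5940*(-20.695) + 3) = -142.75566
C = h^2 + (b-k)^2 - r^2 = 9 + 428.283025 - 49 = 388.283025
disc = B^2-4AC = 20379.1785 - 21614.6847 = -1235.5062
disc < 0

0 intersection points


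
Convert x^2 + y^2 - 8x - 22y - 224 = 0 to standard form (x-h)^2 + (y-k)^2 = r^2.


h = -D/2 = 8/2 = 4
k = -E/2 = 22/2 = 11
r^2 = h^2 + k^2 - F = 16 + 121 + 224 = 361
r = 19

Center (4, 11), radius = 19


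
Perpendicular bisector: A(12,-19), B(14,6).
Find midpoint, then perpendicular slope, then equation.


Midpoint = (13, -6.5)
Slope of AB = dy/dx = 25/2 = 12.5000
Perp slope = -dx/dy = -2/25 = -0.0800
b = My - (perp slope)*Mx = -6.5 + (2*13)/25 = -6.5 + 1.0400 = -5.4600

y = -0.0800x - 5.4600


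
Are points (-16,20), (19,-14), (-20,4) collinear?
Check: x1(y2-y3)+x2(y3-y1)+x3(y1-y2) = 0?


-16*(-14-4) + 19*(4-20) - 20*(20+ 14)
= 288 - 304 - 680 = -696

No, not collinear (determinant = -696)


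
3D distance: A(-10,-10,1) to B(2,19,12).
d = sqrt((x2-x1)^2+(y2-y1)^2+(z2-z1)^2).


dx=12, dy=29, dz=11
d = sqrt(144+841+121) = sqrt(1106) = 33.2566

33.2566


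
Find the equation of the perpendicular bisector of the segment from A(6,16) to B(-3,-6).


Midpoint = (1.5, 5)
Slope of AB = dy/dx = -22/(-9) = 2.4444
Perp slope = -dx/dy = -9/22 = -0.4091
b = My - (perp slope)*Mx = 5 + (-9*1.5)/(-22) = 5 + 0.6136 = 5.6136

y = -0.4091x + 5.6136


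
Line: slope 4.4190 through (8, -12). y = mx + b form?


y + 12 = 4.4190(x - 8)
y = 4.4190x - 12 - 4.4190*8
y = 4.4190x - 47.3520

y = 4.4190x - 47.3520


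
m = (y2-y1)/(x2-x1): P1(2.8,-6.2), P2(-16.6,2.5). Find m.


dy = 2.5 + 6.2 = 8.7
dx = -16.6 - 2.8 = -19.4
m = 8.7/(-19.4) = -0.4485

m = -0.4485


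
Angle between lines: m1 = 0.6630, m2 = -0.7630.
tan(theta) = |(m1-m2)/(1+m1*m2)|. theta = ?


m1-m2 = 1.426
1+m1*m2 = 0.494131
tan(theta) = |1.426/0.494131| = 2.885874
theta = arctan(|1.426/0.494131|) = 70.8880 degrees (acute angle)

70.8880 degrees


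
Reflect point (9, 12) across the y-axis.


Reflection rule for y-axis: (-x, y)
(9, 12) -> (-9, 12)

(-9, 12)


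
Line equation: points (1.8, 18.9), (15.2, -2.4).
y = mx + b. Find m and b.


m = (-21.3)/(13.4) = -1.5896
b = y1 - m*x1 = 18.9 - (-21.3*1.8)/(13.4) = 18.9 + 2.8612 = 21.7612

y = -1.5896x + 21.7612


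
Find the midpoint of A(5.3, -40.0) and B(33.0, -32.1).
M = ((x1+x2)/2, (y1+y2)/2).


Mx = (5.3 + 33.0)/2 = 38.3/2 = 19.1500
My = (-40.0 - 32.1)/2 = -72.1/2 = -36.0500

(19.1500, -36.0500)


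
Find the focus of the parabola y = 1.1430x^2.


a = 1.1430
4a = 4.5720
focus = (0, 1/4.5720) = (0, 0.2187)

Focus = (0, 0.2187)


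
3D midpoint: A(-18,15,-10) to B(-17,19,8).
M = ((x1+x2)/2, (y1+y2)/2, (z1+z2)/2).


Mx = (-18- 17)/2 = -17.5000
My = (15+19)/2 = 17.0000
Mz = (-10+8)/2 = -1.0000

M = (-17.5000, 17.0000, -1.0000)


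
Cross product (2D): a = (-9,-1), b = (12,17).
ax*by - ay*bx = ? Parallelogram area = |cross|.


cross = -9*17 + 1*12 = -153 + 12 = -141
Parallelogram area = |-141| = 141

cross = -141, parallelogram area = 141


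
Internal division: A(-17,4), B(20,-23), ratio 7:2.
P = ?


Px = (7*20 + 2*(-17))/9 = 106/9 = 11.7778
Py = (7*(-23) + 2*4)/9 = -153/9 = -17.0000

P = (11.7778, -17.0000)


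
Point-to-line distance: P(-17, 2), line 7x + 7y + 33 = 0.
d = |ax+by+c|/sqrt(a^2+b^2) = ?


|7*(-17) + 7*2 + 33| = |-72| = 72
sqrt(49 + 49) = sqrt(98) = 9.8995
d = 72/sqrt(98) = 7.2731

7.2731


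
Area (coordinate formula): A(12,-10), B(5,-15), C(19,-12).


12*(-15+ 12) = -36
5*(-12+ 10) = -10
19*(-10+ 15) = 95
sum = 49
Area = |49|/2 = 24.5000

24.5000 sq units


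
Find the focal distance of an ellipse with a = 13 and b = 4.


c^2 = 13^2 - 4^2 = 169 - 16 = 153
c = sqrt(153) = 12.3693

c = 12.3693


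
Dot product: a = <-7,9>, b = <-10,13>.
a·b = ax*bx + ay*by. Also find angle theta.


a·b = -7*(-10) + 9*13 = 70 + 117 = 187
|a| = sqrt(49+81) = 11.4018
|b| = sqrt(100+169) = 16.4012
cos(theta) = 187/(sqrt(130)*sqrt(269)) = 187/sqrt(34970) = 0.999986
theta = arccos(187/sqrt(34970)) = 0.3064 degrees

a·b = 187, theta = 0.3064 deg


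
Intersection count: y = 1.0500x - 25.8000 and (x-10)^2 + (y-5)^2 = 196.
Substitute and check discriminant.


Substitute y = 1.0500x - 25.8000: (x-10)^2 + (1.0500x- 25.8000-5)^2 = 196
Expand to Ax^2 + Bx + C = 0, where b-k = -30.8
A = 1+m^2 = 2.1025
B = 2(m(b-k) - h) = 2(1.0500*(-30.8) - 10) = -84.68
C = h^2 + (b-k)^2 - r^2 = 100 + 948.64 - 196 = 852.64
disc = B^2-4AC = 7170.7024 - 7170.7024 = 0
disc = 0

1 intersection point (tangent)


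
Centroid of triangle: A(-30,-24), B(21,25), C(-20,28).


Gx = (-30+21- 20)/3 = -29/3 = -9.6667
Gy = (-24+25+28)/3 = 29/3 = 9.6667

G = (-9.6667, 9.6667)


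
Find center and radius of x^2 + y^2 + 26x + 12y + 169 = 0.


h = -D/2 = -26/2 = -13
k = -E/2 = -12/2 = -6
r^2 = h^2 + k^2 - F = 169 + 36 - 169 = 36
r = 6

Center (-13, -6), radius = 6


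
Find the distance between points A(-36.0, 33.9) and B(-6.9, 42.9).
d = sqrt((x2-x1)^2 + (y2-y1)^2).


dx = -6.9 + 36.0 = 29.1
dy = 42.9 - 33.9 = 9.0
d = sqrt(846.81 + 81.0) = sqrt(927.81) = 30.4600

30.4600


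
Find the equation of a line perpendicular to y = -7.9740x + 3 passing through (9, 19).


Perpendicular slope = -1/m1 = -1/(-7.9740) = 0.1254
b2 = y0 - m2*x0 = 19 + 9/(-7.9740) = 19 - 1.1287 = 17.8713

y = 0.1254x + 17.8713


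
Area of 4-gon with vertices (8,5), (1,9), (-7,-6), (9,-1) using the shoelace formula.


sum(xi*y_{i+1}) = 8*9 + 1*(-6) - 7*(-1) + 9*5 = 118
sum(yi*x_{i+1}) = 5*1 + 9*(-7) - 6*9 - 1*8 = -120
Area = |118 + 120|/2 = 238/2 = 119.0000

119.0000 sq units


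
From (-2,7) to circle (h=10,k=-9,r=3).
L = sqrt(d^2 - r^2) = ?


d = sqrt((-2-10)^2 + (7+ 9)^2) = sqrt(144+256) = 20.0000
L = sqrt(400.0000 - 9) = sqrt(391.0000) = 19.7737

19.7737


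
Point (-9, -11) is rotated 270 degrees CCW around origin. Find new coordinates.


cos(270) = 0, sin(270) = -1
x' = -9*0 + 11*(-1) = -11
y' = -9*(-1) - 11*0 = 9

(-11, 9)


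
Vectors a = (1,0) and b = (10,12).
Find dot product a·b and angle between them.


a·b = 1*10 + 0*12 = 10 + 0 = 10
|a| = sqrt(1+0) = 1.0000
|b| = sqrt(100+144) = 15.6205
cos(theta) = 10/(sqrt(1)*sqrt(244)) = 10/sqrt(244) = 0.640184
theta = arccos(10/sqrt(244)) = 50.1944 degrees

a·b = 10, theta = 50.1944 deg


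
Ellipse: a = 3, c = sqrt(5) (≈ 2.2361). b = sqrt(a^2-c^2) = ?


b^2 = 3^2 - (sqrt(5))^2 = 9 - 5 = 4
b = sqrt(4) = 2

b = 2


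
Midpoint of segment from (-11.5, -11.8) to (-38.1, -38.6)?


Mx = (-11.5 - 38.1)/2 = -49.6/2 = -24.8000
My = (-11.8 - 38.6)/2 = -50.4/2 = -25.2000

(-24.8000, -25.2000)


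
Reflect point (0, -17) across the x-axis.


Reflection rule for x-axis: (x, -y)
(0, -17) -> (0, 17)

(0, 17)


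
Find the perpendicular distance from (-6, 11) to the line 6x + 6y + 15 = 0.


|6*(-6) + 6*11 + 15| = |45| = 45
sqrt(36 + 36) = sqrt(72) = 8.4853
d = 45/sqrt(72) = 5.3033

5.3033


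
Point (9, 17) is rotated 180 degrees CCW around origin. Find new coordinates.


cos(180) = -1, sin(180) = 0
x' = 9*(-1) - 17*0 = -9
y' = 9*0 + 17*(-1) = -17

(-9, -17)


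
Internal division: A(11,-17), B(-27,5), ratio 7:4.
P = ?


Px = (7*(-27) + 4*11)/11 = -145/11 = -13.1818
Py = (7*5 + 4*(-17))/11 = -33/11 = -3.0000

P = (-13.1818, -3.0000)


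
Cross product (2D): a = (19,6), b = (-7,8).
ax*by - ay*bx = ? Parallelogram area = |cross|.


cross = 19*8 - 6*(-7) = 152 + 42 = 194
Parallelogram area = |194| = 194

cross = 194, parallelogram area = 194


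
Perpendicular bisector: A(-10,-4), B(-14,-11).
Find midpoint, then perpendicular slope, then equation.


Midpoint = (-12, -7.5)
Slope of AB = dy/dx = -7/(-4) = 1.7500
Perp slope = -dx/dy = -4/7 = -0.5714
b = My - (perp slope)*Mx = -7.5 + (-4*(-12))/(-7) = -7.5 - 6.8571 = -14.3571

y = -0.5714x - 14.3571


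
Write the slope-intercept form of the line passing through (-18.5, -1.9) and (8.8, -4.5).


m = (-2.6)/(27.3) = -0.0952
b = y1 - m*x1 = -1.9 - (-2.6*(-18.5))/(27.3) = -1.9 - 1.7619 = -3.6619

y = -0.0952x - 3.6619


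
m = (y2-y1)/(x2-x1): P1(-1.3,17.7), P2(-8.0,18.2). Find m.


dy = 18.2 - 17.7 = 0.5
dx = -8.0 + 1.3 = -6.7
m = 0.5/(-6.7) = -0.0746

m = -0.0746


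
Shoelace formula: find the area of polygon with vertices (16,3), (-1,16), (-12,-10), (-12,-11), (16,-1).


sum(xi*y_{i+1}) = 16*16 - 1*(-10) - 12*(-11) - 12*(-1) + 16*3 = 458
sum(yi*x_{i+1}) = 3*(-1) + 16*(-12) - 10*(-12) - 11*16 - 1*16 = -267
Area = |458 + 267|/2 = 725/2 = 362.5000

362.5000 sq units


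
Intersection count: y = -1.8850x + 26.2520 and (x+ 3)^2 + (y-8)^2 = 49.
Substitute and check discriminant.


Substitute y = -1.8850x + 26.2520: (x+ 3)^2 + (-1.8850x+26.2520-8)^2 = 49
Expand to Ax^2 + Bx + C = 0, where b-k = 18.252
A = 1+m^2 = 4.553225
B = 2(m(b-k) - h) = 2(-1.8850*18.252 + 3) = -62.81004
C = h^2 + (b-k)^2 - r^2 = 9 + 333.135504 - 49 = 293.135504
disc = B^2-4AC = 3945.1011 - 5338.8476 = -1393.7465
disc < 0

0 intersection points


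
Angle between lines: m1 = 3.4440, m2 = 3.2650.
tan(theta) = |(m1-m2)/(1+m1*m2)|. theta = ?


m1-m2 = 0.179
1+m1*m2 = 12.24466
tan(theta) = |0.179/12.24466| = 0.014619
theta = arctan(|0.179/12.24466|) = 0.8375 degrees (acute angle)

0.8375 degrees


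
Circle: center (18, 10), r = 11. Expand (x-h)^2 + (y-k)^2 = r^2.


(x-18)^2 + (y-10)^2 = 11^2
D = -2h = -36, E = -2k = -20
F = h^2+k^2-r^2 = 324+100-121 = 303

x^2 + y^2 - 36x - 20y + 303 = 0


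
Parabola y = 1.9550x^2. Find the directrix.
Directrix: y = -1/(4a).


a = 1.9550
1/(4a) = 0.1279
directrix: y = -0.1279 = -0.1279

y = -0.1279


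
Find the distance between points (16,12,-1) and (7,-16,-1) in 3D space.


dx=-9, dy=-28, dz=0
d = sqrt(81+784+0) = sqrt(865) = 29.4109

29.4109


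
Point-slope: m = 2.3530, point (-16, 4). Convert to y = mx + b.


y - 4 = 2.3530(x + 16)
y = 2.3530x + 4 - 2.3530*(-16)
y = 2.3530x + 41.6480

y = 2.3530x + 41.6480


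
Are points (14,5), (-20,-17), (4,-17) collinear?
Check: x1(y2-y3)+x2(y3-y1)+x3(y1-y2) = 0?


14*(-17+ 17) - 20*(-17-5) + 4*(5+ 17)
= 0 + 440 + 88 = 528

No, not collinear (determinant = 528)


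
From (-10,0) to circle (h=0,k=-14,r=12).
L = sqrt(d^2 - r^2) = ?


d = sqrt((-10-0)^2 + (0+ 14)^2) = sqrt(100+196) = 17.2047
L = sqrt(296.0000 - 144) = sqrt(152.0000) = 12.3288

12.3288


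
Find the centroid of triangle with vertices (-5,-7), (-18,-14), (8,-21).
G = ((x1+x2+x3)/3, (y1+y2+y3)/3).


Gx = (-5- 18+8)/3 = -15/3 = -5.0000
Gy = (-7- 14- 21)/3 = -42/3 = -14.0000

G = (-5.0000, -14.0000)


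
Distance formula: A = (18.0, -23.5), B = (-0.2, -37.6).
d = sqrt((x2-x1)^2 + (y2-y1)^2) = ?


dx = -0.2 - 18.0 = -18.2
dy = -37.6 + 23.5 = -14.1
d = sqrt(331.24 + 198.81) = sqrt(530.05) = 23.0228

23.0228


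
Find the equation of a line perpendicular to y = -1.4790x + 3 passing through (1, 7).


Perpendicular slope = -1/m1 = -1/(-1.4790) = 0.6761
b2 = y0 - m2*x0 = 7 + 1/(-1.4790) = 7 - 0.6761 = 6.3239

y = 0.6761x + 6.3239


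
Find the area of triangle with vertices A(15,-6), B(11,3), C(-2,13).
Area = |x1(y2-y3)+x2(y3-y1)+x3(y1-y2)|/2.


15*(3-13) = -150
11*(13+ 6) = 209
-2*(-6-3) = 18
sum = 77
Area = |77|/2 = 38.5000

38.5000 sq units


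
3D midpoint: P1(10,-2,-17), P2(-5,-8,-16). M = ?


Mx = (10- 5)/2 = 2.5000
My = (-2- 8)/2 = -5.0000
Mz = (-17- 16)/2 = -16.5000

M = (2.5000, -5.0000, -16.5000)


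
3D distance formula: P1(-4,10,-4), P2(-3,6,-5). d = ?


dx=1, dy=-4, dz=-1
d = sqrt(1+16+1) = sqrt(18) = 4.2426

4.2426


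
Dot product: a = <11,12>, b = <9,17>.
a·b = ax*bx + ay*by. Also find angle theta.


a·b = 11*9 + 12*17 = 99 + 204 = 303
|a| = sqrt(121+144) = 16.2788
|b| = sqrt(81+289) = 19.2354
cos(theta) = 303/(sqrt(265)*sqrt(370)) = 303/sqrt(98050) = 0.967651
theta = arccos(303/sqrt(98050)) = 14.6132 degrees

a·b = 303, theta = 14.6132 deg


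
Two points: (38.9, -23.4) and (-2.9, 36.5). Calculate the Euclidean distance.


dx = -2.9 - 38.9 = -41.8
dy = 36.5 + 23.4 = 59.9
d = sqrt(1747.24 + 3588.01) = sqrt(5335.25) = 73.0428

73.0428


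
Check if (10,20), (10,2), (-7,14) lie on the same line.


10*(2-14) + 10*(14-20) - 7*(20-2)
= -120 - 60 - 126 = -306

No, not collinear (determinant = -306)


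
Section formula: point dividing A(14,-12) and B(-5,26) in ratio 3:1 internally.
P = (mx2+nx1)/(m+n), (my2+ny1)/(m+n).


Px = (3*(-5) + 1*14)/4 = -1/4 = -0.2500
Py = (3*26 + 1*(-12))/4 = 66/4 = 16.5000

P = (-0.2500, 16.5000)


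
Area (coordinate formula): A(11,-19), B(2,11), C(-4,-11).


11*(11+ 11) = 242
2*(-11+ 19) = 16
-4*(-19-11) = 120
sum = 378
Area = |378|/2 = 189.0000

189.0000 sq units


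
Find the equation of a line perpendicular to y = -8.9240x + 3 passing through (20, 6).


Perpendicular slope = -1/m1 = -1/(-8.9240) = 0.1121
b2 = y0 - m2*x0 = 6 + 20/(-8.9240) = 6 - 2.2411 = 3.7589

y = 0.1121x + 3.7589


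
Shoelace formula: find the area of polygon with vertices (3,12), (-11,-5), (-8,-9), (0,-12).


sum(xi*y_{i+1}) = 3*(-5) - 11*(-9) - 8*(-12) + 0*12 = 180
sum(yi*x_{i+1}) = 12*(-11) - 5*(-8) - 9*0 - 12*3 = -128
Area = |180 + 128|/2 = 308/2 = 154.0000

154.0000 sq units


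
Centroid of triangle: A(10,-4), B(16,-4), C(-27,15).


Gx = (10+16- 27)/3 = -1/3 = -0.3333
Gy = (-4- 4+15)/3 = 7/3 = 2.3333

G = (-0.3333, 2.3333)


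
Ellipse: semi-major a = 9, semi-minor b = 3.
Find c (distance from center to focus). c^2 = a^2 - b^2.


c^2 = 9^2 - 3^2 = 81 - 9 = 72
c = sqrt(72) = 8.4853

c = 8.4853


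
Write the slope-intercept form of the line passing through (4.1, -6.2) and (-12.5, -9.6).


m = (-3.4)/(-16.6) = 0.2048
b = y1 - m*x1 = -6.2 - (-3.4*4.1)/(-16.6) = -6.2 - 0.8398 = -7.0398

y = 0.2048x - 7.0398


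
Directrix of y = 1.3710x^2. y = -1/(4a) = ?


a = 1.3710
1/(4a) = 0.1823
directrix: y = -0.1823 = -0.1823

y = -0.1823


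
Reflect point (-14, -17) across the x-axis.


Reflection rule for x-axis: (x, -y)
(-14, -17) -> (-14, 17)

(-14, 17)


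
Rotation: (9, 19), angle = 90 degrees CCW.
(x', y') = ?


cos(90) = 0, sin(90) = 1
x' = 9*0 - 19*1 = -19
y' = 9*1 + 19*0 = 9

(-19, 9)


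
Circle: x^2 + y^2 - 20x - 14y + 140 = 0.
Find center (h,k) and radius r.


h = -D/2 = 20/2 = 10
k = -E/2 = 14/2 = 7
r^2 = h^2 + k^2 - F = 100 + 49 - 140 = 9
r = 3

Center (10, 7), radius = 3


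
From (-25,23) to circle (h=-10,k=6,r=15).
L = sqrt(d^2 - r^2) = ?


d = sqrt((-25+ 10)^2 + (23-6)^2) = sqrt(225+289) = 22.6716
L = sqrt(514.0000 - 225) = sqrt(289.0000) = 17.0000

17.0000


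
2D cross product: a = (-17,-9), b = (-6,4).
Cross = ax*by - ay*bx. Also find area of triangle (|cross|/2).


cross = -17*4 + 9*(-6) = -68 - 54 = -122
Triangle area = |-122|/2 = 122/2 = 61.0000

cross = -122, triangle area = 61.0000


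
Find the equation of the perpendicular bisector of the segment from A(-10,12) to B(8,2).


Midpoint = (-1, 7)
Slope of AB = dy/dx = -10/18 = -0.5556
Perp slope = -dx/dy = 18/10 = 1.8000
b = My - (perp slope)*Mx = 7 + (18*(-1))/(-10) = 7 + 1.8000 = 8.8000

y = 1.8000x + 8.8000


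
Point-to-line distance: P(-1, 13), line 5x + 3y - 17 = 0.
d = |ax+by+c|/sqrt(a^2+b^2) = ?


|5*(-1) + 3*13 - 17| = |17| = 17
sqrt(25 + 9) = sqrt(34) = 5.8310
d = 17/sqrt(34) = 2.9155

2.9155


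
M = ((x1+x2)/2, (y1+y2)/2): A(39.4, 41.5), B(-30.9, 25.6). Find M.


Mx = (39.4 - 30.9)/2 = 8.5/2 = 4.2500
My = (41.5 + 25.6)/2 = 67.1/2 = 33.5500

(4.2500, 33.5500)


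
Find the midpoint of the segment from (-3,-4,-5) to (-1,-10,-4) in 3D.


Mx = (-3- 1)/2 = -2.0000
My = (-4- 10)/2 = -7.0000
Mz = (-5- 4)/2 = -4.5000

M = (-2.0000, -7.0000, -4.5000)


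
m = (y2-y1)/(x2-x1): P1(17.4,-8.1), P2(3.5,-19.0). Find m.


dy = -19.0 + 8.1 = -10.9
dx = 3.5 - 17.4 = -13.9
m = -10.9/(-13.9) = 0.7842

m = 0.7842


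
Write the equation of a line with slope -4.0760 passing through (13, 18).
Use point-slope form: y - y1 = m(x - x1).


y - 18 = -4.0760(x - 13)
y = -4.0760x + 18 + 4.0760*13
y = -4.0760x + 70.9880

y = -4.0760x + 70.9880


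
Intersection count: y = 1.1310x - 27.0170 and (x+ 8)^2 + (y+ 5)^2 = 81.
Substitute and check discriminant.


Substitute y = 1.1310x - 27.0170: (x+ 8)^2 + (1.1310x- 27.0170+ 5)^2 = 81
Expand to Ax^2 + Bx + C = 0, where b-k = -22.017
A = 1+m^2 = 2.279161
B = 2(m(b-k) - h) = 2(1.1310*(-22.017) + 8) = -33.802454
C = h^2 + (b-k)^2 - r^2 = 64 + 484.748289 - 81 = 467.748289
disc = B^2-4AC = 1142.6059 - 4264.2946 = -3121.6887
disc < 0

0 intersection points


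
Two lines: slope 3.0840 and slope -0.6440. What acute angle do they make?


m1-m2 = 3.728
1+m1*m2 = -0.986096
tan(theta) = |3.728/(-0.986096)| = 3.780565
theta = arctan(|3.728/(-0.986096)|) = 75.1840 degrees (acute angle)

75.1840 degrees


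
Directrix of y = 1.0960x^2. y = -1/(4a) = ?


a = 1.0960
1/(4a) = 0.2281
directrix: y = -0.2281 = -0.2281

y = -0.2281


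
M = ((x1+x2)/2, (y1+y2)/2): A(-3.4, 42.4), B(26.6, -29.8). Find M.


Mx = (-3.4 + 26.6)/2 = 23.2/2 = 11.6000
My = (42.4 - 29.8)/2 = 12.6/2 = 6.3000

(11.6000, 6.3000)


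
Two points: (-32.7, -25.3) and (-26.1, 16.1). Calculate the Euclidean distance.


dx = -26.1 + 32.7 = 6.6
dy = 16.1 + 25.3 = 41.4
d = sqrt(43.56 + 1713.96) = sqrt(1757.52) = 41.9228

41.9228


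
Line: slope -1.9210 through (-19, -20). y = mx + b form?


y + 20 = -1.9210(x + 19)
y = -1.9210x - 20 + 1.9210*(-19)
y = -1.9210x - 56.4990

y = -1.9210x - 56.4990


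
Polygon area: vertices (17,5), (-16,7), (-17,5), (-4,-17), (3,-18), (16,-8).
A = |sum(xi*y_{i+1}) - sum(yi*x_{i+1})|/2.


sum(xi*y_{i+1}) = 17*7 - 16*5 - 17*(-17) - 4*(-18) + 3*(-8) + 16*5 = 456
sum(yi*x_{i+1}) = 5*(-16) + 7*(-17) + 5*(-4) - 17*3 - 18*16 - 8*17 = -694
Area = |456 + 694|/2 = 1150/2 = 575.0000

575.0000 sq units


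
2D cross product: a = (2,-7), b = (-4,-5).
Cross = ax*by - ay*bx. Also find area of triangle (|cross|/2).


cross = 2*(-5) + 7*(-4) = -10 - 28 = -38
Triangle area = |-38|/2 = 38/2 = 19.0000

cross = -38, triangle area = 19.0000


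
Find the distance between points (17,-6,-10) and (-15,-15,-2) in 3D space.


dx=-32, dy=-9, dz=8
d = sqrt(1024+81+64) = sqrt(1169) = 34.1906

34.1906


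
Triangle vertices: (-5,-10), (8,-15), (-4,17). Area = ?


-5*(-15-17) = 160
8*(17+ 10) = 216
-4*(-10+ 15) = -20
sum = 356
Area = |356|/2 = 178.0000

178.0000 sq units


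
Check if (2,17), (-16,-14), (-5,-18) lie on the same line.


2*(-14+ 18) - 16*(-18-17) - 5*(17+ 14)
= 8 + 560 - 155 = 413

No, not collinear (determinant = 413)


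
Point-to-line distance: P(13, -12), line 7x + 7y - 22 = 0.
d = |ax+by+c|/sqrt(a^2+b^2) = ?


|7*13 + 7*(-12) - 22| = |-15| = 15
sqrt(49 + 49) = sqrt(98) = 9.8995
d = 15/sqrt(98) = 1.5152

1.5152


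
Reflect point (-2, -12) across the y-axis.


Reflection rule for y-axis: (-x, y)
(-2, -12) -> (2, -12)

(2, -12)


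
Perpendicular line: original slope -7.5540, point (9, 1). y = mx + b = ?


Perpendicular slope = -1/m1 = -1/(-7.5540) = 0.1324
b2 = y0 - m2*x0 = 1 + 9/(-7.5540) = 1 - 1.1914 = -0.1914

y = 0.1324x - 0.1914


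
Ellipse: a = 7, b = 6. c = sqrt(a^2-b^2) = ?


c^2 = 7^2 - 6^2 = 49 - 36 = 13
c = sqrt(13) = 3.6056

c = 3.6056


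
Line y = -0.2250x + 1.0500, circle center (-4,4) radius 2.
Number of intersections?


Substitute y = -0.2250x + 1.0500: (x+ 4)^2 + (-0.2250x+1.0500-4)^2 = 4
Expand to Ax^2 + Bx + C = 0, where b-k = -2.95
A = 1+m^2 = 1.050625
B = 2(m(b-k) - h) = 2(-0.2250*(-2.95) + 4) = 9.3275
C = h^2 + (b-k)^2 - r^2 = 16 + 8.7025 - 4 = 20.7025
disc = B^2-4AC = 87.0023 - 87.0023 = 0
disc = 0

1 intersection point (tangent)


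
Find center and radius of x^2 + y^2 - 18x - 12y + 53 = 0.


h = -D/2 = 18/2 = 9
k = -E/2 = 12/2 = 6
r^2 = h^2 + k^2 - F = 81 + 36 - 53 = 64
r = 8

Center (9, 6), radius = 8


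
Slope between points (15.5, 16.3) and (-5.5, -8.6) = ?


dy = -8.6 - 16.3 = -24.9
dx = -5.5 - 15.5 = -21.0
m = -24.9/(-21.0) = 1.1857

m = 1.1857


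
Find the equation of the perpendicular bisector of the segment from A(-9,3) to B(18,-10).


Midpoint = (4.5, -3.5)
Slope of AB = dy/dx = -13/27 = -0.4815
Perp slope = -dx/dy = 27/13 = 2.0769
b = My - (perp slope)*Mx = -3.5 + (27*4.5)/(-13) = -3.5 - 9.3462 = -12.8462

y = 2.0769x - 12.8462


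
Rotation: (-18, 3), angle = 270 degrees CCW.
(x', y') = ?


cos(270) = 0, sin(270) = -1
x' = -18*0 - 3*(-1) = 3
y' = -18*(-1) + 3*0 = 18

(3, 18)


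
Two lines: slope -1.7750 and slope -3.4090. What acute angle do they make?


m1-m2 = 1.634
1+m1*m2 = 7.050975
tan(theta) = |1.634/7.050975| = 0.231741
theta = arctan(|1.634/7.050975|) = 13.0475 degrees (acute angle)

13.0475 degrees


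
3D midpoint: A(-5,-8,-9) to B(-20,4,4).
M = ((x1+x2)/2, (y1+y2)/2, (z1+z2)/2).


Mx = (-5- 20)/2 = -12.5000
My = (-8+4)/2 = -2.0000
Mz = (-9+4)/2 = -2.5000

M = (-12.5000, -2.0000, -2.5000)


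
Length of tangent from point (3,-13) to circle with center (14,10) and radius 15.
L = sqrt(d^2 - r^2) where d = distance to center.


d = sqrt((3-14)^2 + (-13-10)^2) = sqrt(121+529) = 25.4951
L = sqrt(650.0000 - 225) = sqrt(425.0000) = 20.6155

20.6155


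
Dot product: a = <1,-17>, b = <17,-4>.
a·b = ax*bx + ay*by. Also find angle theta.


a·b = 1*17 - 17*(-4) = 17 + 68 = 85
|a| = sqrt(1+289) = 17.0294
|b| = sqrt(289+16) = 17.4642
cos(theta) = 85/(sqrt(290)*sqrt(305)) = 85/sqrt(88450) = 0.285805
theta = arccos(85/sqrt(88450)) = 73.3930 degrees

a·b = 85, theta = 73.3930 deg


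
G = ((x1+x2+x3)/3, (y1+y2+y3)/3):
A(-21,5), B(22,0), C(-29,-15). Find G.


Gx = (-21+22- 29)/3 = -28/3 = -9.3333
Gy = (5+0- 15)/3 = -10/3 = -3.3333

G = (-9.3333, -3.3333)


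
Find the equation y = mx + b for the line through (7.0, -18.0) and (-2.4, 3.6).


m = (21.6)/(-9.4) = -2.2979
b = y1 - m*x1 = -18.0 - (21.6*7.0)/(-9.4) = -18.0 + 16.0851 = -1.9149

y = -2.2979x - 1.9149


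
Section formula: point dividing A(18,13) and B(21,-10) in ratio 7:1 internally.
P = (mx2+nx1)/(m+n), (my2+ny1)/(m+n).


Px = (7*21 + 1*18)/8 = 165/8 = 20.6250
Py = (7*(-10) + 1*13)/8 = -57/8 = -7.1250

P = (20.6250, -7.1250)


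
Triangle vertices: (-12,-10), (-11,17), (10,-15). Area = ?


-12*(17+ 15) = -384
-11*(-15+ 10) = 55
10*(-10-17) = -270
sum = -599
Area = |-599|/2 = 299.5000

299.5000 sq units


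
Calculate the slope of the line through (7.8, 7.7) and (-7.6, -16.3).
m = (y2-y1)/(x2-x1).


dy = -16.3 - 7.7 = -24.0
dx = -7.6 - 7.8 = -15.4
m = -24.0/(-15.4) = 1.5584

m = 1.5584


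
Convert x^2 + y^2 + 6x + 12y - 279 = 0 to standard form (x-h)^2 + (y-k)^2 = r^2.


h = -D/2 = -6/2 = -3
k = -E/2 = -12/2 = -6
r^2 = h^2 + k^2 - F = 9 + 36 + 279 = 324
r = 18

Center (-3, -6), radius = 18


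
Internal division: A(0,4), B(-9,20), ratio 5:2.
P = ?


Px = (5*(-9) + 2*0)/7 = -45/7 = -6.4286
Py = (5*20 + 2*4)/7 = 108/7 = 15.4286

P = (-6.4286, 15.4286)


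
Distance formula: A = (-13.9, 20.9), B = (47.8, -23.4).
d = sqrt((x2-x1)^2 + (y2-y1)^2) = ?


dx = 47.8 + 13.9 = 61.7
dy = -23.4 - 20.9 = -44.3
d = sqrt(3806.89 + 1962.49) = sqrt(5769.38) = 75.9564

75.9564


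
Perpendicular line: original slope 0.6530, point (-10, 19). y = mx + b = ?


Perpendicular slope = -1/m1 = -1/0.6530 = -1.5314
b2 = y0 - m2*x0 = 19 - 10/0.6530 = 19 - 15.3139 = 3.6861

y = -1.5314x + 3.6861


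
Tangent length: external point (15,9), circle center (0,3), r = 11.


d = sqrt((15-0)^2 + (9-3)^2) = sqrt(225+36) = 16.1555
L = sqrt(261.0000 - 121) = sqrt(140.0000) = 11.8322

11.8322


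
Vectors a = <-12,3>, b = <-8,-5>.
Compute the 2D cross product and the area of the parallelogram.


cross = -12*(-5) - 3*(-8) = 60 + 24 = 84
Parallelogram area = |84| = 84

cross = 84, parallelogram area = 84


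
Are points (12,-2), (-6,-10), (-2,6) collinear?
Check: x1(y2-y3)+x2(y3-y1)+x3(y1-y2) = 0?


12*(-10-6) - 6*(6+ 2) - 2*(-2+ 10)
= -192 - 48 - 16 = -256

No, not collinear (determinant = -256)


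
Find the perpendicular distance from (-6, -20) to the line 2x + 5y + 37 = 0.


|2*(-6) + 5*(-20) + 37| = |-75| = 75
sqrt(4 + 25) = sqrt(29) = 5.3852
d = 75/sqrt(29) = 13.9272

13.9272


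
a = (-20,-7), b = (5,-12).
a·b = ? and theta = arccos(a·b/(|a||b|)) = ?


a·b = -20*5 - 7*(-12) = -100 + 84 = -16
|a| = sqrt(400+49) = 21.1896
|b| = sqrt(25+144) = 13.0000
cos(theta) = -16/(sqrt(449)*sqrt(169)) = -16/sqrt(75881) = -0.058084
theta = arccos(-16/sqrt(75881)) = 93.3298 degrees

a·b = -16, theta = 93.3298 deg


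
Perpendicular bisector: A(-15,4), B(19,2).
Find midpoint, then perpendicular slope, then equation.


Midpoint = (2, 3)
Slope of AB = dy/dx = -2/34 = -0.0588
Perp slope = -dx/dy = 34/2 = 17.0000
b = My - (perp slope)*Mx = 3 + (34*2)/(-2) = 3 - 34.0000 = -31.0000

y = 17.0000x - 31.0000


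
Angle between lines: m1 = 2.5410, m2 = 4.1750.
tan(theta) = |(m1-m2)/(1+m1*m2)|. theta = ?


m1-m2 = -1.634
1+m1*m2 = 11.608675
tan(theta) = |-1.634/11.608675| = 0.140757
theta = arctan(|-1.634/11.608675|) = 8.0121 degrees (acute angle)

8.0121 degrees


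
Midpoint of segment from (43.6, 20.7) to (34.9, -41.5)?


Mx = (43.6 + 34.9)/2 = 78.5/2 = 39.2500
My = (20.7 - 41.5)/2 = -20.8/2 = -10.4000

(39.2500, -10.4000)


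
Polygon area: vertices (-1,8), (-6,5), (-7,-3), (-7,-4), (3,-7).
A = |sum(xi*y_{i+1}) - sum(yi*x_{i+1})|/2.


sum(xi*y_{i+1}) = -1*5 - 6*(-3) - 7*(-4) - 7*(-7) + 3*8 = 114
sum(yi*x_{i+1}) = 8*(-6) + 5*(-7) - 3*(-7) - 4*3 - 7*(-1) = -67
Area = |114 + 67|/2 = 181/2 = 90.5000

90.5000 sq units


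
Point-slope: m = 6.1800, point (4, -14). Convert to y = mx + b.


y + 14 = 6.1800(x - 4)
y = 6.1800x - 14 - 6.1800*4
y = 6.1800x - 38.7200

y = 6.1800x - 38.7200


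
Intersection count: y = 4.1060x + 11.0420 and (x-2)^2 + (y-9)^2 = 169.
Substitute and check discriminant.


Substitute y = 4.1060x + 11.0420: (x-2)^2 + (4.1060x+11.0420-9)^2 = 169
Expand to Ax^2 + Bx + C = 0, where b-k = 2.042
A = 1+m^2 = 17.859236
B = 2(m(b-k) - h) = 2(4.1060*2.042 - 2) = 12.768904
C = h^2 + (b-k)^2 - r^2 = 4 + 4.169764 - 169 = -160.830236
disc = B^2-4AC = 163.0449 + 11489.2206 = 11652.2655
disc > 0

2 intersection points


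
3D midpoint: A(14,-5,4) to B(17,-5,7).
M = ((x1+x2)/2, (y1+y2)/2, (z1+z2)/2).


Mx = (14+17)/2 = 15.5000
My = (-5- 5)/2 = -5.0000
Mz = (4+7)/2 = 5.5000

M = (15.5000, -5.0000, 5.5000)


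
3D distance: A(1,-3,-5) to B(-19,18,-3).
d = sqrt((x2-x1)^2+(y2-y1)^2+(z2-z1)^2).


dx=-20, dy=21, dz=2
d = sqrt(400+441+4) = sqrt(845) = 29.0689

29.0689


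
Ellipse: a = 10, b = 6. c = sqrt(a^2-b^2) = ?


c^2 = 10^2 - 6^2 = 100 - 36 = 64
c = sqrt(64) = 8.0000

c = 8.0000


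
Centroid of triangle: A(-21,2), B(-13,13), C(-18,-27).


Gx = (-21- 13- 18)/3 = -52/3 = -17.3333
Gy = (2+13- 27)/3 = -12/3 = -4.0000

G = (-17.3333, -4.0000)


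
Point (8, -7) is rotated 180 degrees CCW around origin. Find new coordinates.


cos(180) = -1, sin(180) = 0
x' = 8*(-1) + 7*0 = -8
y' = 8*0 - 7*(-1) = 7

(-8, 7)


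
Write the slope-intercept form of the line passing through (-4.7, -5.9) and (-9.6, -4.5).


m = (1.4)/(-4.9) = -0.2857
b = y1 - m*x1 = -5.9 - (1.4*(-4.7))/(-4.9) = -5.9 - 1.3429 = -7.2429

y = -0.2857x - 7.2429


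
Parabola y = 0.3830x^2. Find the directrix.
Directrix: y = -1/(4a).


a = 0.3830
1/(4a) = 0.6527
directrix: y = -0.6527 = -0.6527

y = -0.6527


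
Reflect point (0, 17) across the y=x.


Reflection rule for y=x: (y, x)
(0, 17) -> (17, 0)

(17, 0)


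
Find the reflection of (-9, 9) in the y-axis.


Reflection rule for y-axis: (-x, y)
(-9, 9) -> (9, 9)

(9, 9)


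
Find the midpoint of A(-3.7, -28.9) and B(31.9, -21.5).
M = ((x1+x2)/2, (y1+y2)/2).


Mx = (-3.7 + 31.9)/2 = 28.2/2 = 14.1000
My = (-28.9 - 21.5)/2 = -50.4/2 = -25.2000

(14.1000, -25.2000)


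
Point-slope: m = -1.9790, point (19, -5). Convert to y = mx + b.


y + 5 = -1.9790(x - 19)
y = -1.9790x - 5 + 1.9790*19
y = -1.9790x + 32.6010

y = -1.9790x + 32.6010


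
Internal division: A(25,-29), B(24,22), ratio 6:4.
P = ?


Px = (6*24 + 4*25)/10 = 244/10 = 24.4000
Py = (6*22 + 4*(-29))/10 = 16/10 = 1.6000

P = (24.4000, 1.6000)
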